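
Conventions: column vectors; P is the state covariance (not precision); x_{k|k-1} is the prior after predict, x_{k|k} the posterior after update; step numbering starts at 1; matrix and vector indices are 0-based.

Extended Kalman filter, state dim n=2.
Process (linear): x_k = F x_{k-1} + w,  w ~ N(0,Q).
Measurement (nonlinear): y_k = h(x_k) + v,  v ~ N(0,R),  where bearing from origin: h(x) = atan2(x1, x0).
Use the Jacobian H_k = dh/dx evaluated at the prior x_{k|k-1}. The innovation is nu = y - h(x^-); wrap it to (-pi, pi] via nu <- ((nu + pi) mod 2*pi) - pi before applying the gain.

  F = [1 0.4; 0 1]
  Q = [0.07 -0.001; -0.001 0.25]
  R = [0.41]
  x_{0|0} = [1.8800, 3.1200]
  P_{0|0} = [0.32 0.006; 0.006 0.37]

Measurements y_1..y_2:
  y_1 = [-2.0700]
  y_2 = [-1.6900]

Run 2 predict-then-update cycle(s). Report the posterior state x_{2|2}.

step 1: x^-=[3.1280, 3.1200]  P^-=[0.4540 0.1530; 0.1530 0.6200]  H_jac=[-0.1598 0.1603]  S=[0.4297]  K=[-0.1118; 0.1743]  nu=[-2.8541]  x^+=[3.4472, 2.6225]  P^+=[0.4486 0.1614; 0.1614 0.6069]
step 2: x^-=[4.4962, 2.6225]  P^-=[0.7448 0.4032; 0.4032 0.8569]  H_jac=[-0.0968 0.1660]  S=[0.4276]  K=[-0.0121; 0.2413]  nu=[-2.2180]  x^+=[4.5231, 2.0872]  P^+=[0.7448 0.4044; 0.4044 0.8320]

x_post = [4.5231, 2.0872]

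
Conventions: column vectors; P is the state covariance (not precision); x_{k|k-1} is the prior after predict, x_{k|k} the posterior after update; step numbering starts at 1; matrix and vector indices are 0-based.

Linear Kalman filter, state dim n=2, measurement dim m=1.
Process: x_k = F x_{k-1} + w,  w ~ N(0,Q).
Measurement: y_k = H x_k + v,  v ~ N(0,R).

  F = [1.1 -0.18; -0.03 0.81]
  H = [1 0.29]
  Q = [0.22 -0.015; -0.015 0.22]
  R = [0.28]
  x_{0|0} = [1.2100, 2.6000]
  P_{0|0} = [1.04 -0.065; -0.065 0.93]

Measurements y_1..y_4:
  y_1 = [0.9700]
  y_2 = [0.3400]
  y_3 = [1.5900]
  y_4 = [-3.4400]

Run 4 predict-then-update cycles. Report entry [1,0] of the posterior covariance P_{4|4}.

P_post[1,0] = -0.2458

step 1: x^-=[0.8630, 2.0697]  P^-=[1.5343 -0.2432; -0.2432 0.8343]  S=[1.7434]  K=[0.8396; -0.0007]  nu=[-0.4932]  x^+=[0.4489, 2.0701]  P^+=[0.3053 -0.2421; -0.2421 0.8343]
step 2: x^-=[0.1212, 1.6633]  P^-=[0.7123 -0.3638; -0.3638 0.7794]  S=[0.8469]  K=[0.7165; -0.1626]  nu=[-0.2635]  x^+=[-0.0677, 1.7061]  P^+=[0.2775 -0.2651; -0.2651 0.7570]
step 3: x^-=[-0.3815, 1.3840]  P^-=[0.6853 -0.3721; -0.3721 0.7298]  S=[0.8108]  K=[0.7121; -0.1979]  nu=[1.5702]  x^+=[0.7365, 1.0732]  P^+=[0.2742 -0.2579; -0.2579 0.6980]
step 4: x^-=[0.6170, 0.8472]  P^-=[0.6765 -0.3570; -0.3570 0.6908]  S=[0.8075]  K=[0.7095; -0.1940]  nu=[-4.3027]  x^+=[-2.4358, 1.6818]  P^+=[0.2700 -0.2458; -0.2458 0.6604]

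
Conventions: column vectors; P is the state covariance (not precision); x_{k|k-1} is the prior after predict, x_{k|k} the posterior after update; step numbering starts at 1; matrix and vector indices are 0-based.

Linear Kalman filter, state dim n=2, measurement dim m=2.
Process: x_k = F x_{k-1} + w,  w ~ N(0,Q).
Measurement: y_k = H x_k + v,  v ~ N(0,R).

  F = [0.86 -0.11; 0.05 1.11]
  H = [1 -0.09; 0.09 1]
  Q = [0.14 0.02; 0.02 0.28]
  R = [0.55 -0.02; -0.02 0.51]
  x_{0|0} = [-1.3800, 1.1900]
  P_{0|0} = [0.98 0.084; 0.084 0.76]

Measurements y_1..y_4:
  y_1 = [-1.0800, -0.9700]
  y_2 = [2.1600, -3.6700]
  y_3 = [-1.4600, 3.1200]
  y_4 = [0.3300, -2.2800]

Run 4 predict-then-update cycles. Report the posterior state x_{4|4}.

x_post = [-0.1065, -0.9502]

step 1: x^-=[-1.3177, 1.2519]  P^-=[0.8581 0.0491; 0.0491 1.2282]  S=[1.4092 -0.0046; -0.0046 1.7540]  K=[0.6060 0.0736; -0.0413 0.7026]  nu=[0.3504, -2.1033]  x^+=[-1.2602, -0.2404]  P^+=[0.3314 -0.0044; -0.0044 0.3596]
step 2: x^-=[-1.0573, -0.3299]  P^-=[0.3903 -0.0138; -0.0138 0.7234]  S=[0.9487 -0.0637; -0.0637 1.2340]  K=[0.4154 0.0387; -0.0441 0.5829]  nu=[3.1876, -3.2449]  x^+=[0.1411, -2.3618]  P^+=[0.2269 -0.0090; -0.0090 0.2990]
step 3: x^-=[0.3812, -2.6146]  P^-=[0.3131 -0.0153; -0.0153 0.6479]  S=[0.8711 -0.0653; -0.0653 1.1577]  K=[0.3634 0.0316; -0.0428 0.5561]  nu=[-2.0765, 5.7003]  x^+=[-0.1931, 0.6440]  P^+=[0.1984 -0.0090; -0.0090 0.2853]
step 4: x^-=[-0.2369, 0.7052]  P^-=[0.2919 -0.0148; -0.0148 0.6310]  S=[0.8497 -0.0652; -0.0652 1.1407]  K=[0.3474 0.0299; -0.0421 0.5496]  nu=[0.6303, -2.9639]  x^+=[-0.1065, -0.9502]  P^+=[0.1897 -0.0088; -0.0088 0.2819]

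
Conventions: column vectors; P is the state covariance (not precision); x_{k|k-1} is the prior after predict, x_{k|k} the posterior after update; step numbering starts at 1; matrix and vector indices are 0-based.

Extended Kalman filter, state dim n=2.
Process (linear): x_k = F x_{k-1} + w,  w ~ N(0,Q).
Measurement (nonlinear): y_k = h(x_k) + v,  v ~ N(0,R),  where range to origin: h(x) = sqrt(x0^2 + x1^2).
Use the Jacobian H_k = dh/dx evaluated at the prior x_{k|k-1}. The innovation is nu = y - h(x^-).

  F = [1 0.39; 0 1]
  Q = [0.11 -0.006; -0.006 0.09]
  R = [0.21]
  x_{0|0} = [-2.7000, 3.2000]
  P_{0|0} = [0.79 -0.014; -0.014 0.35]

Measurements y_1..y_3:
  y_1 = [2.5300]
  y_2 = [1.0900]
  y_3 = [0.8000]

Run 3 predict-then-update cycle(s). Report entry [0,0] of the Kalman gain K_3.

K[0,0] = -0.1918

step 1: x^-=[-1.4520, 3.2000]  P^-=[0.9423 0.1165; 0.1165 0.4400]  H_jac=[-0.4132 0.9106]  S=[0.6481]  K=[-0.4371; 0.5440]  nu=[-0.9840]  x^+=[-1.0219, 2.6647]  P^+=[0.8185 0.2706; 0.2706 0.2482]
step 2: x^-=[0.0174, 2.6647]  P^-=[1.1773 0.3614; 0.3614 0.3382]  H_jac=[0.0065 1.0000]  S=[0.5530]  K=[0.6674; 0.6159]  nu=[-1.5748]  x^+=[-1.0337, 1.6948]  P^+=[0.9310 0.1341; 0.1341 0.1285]
step 3: x^-=[-0.3727, 1.6948]  P^-=[1.1651 0.1782; 0.1782 0.2185]  H_jac=[-0.2148 0.9767]  S=[0.3974]  K=[-0.1918; 0.4406]  nu=[-0.9353]  x^+=[-0.1933, 1.2827]  P^+=[1.1505 0.2118; 0.2118 0.1413]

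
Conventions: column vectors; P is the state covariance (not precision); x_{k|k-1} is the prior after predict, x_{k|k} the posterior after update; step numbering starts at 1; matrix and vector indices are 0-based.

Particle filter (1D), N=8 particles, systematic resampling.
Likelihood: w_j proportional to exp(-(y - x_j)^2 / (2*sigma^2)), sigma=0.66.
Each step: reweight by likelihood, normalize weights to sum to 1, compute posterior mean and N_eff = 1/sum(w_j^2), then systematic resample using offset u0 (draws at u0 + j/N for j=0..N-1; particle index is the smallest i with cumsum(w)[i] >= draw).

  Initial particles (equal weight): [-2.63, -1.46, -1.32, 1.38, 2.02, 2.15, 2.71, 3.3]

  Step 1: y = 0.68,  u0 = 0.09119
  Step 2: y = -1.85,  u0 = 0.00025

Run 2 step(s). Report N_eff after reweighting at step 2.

N_eff = 6.0142

step 1: w=[0.0000, 0.0065, 0.0126, 0.7075, 0.1581, 0.1039, 0.0110, 0.0005]  mean=1.5243  Neff=1.8634  idx=[3, 3, 3, 3, 3, 3, 4, 5]
step 2: w=[0.1665, 0.1665, 0.1665, 0.1665, 0.1665, 0.1665, 0.0009, 0.0003]  mean=1.3808  Neff=6.0142  idx=[0, 0, 1, 2, 3, 3, 4, 5]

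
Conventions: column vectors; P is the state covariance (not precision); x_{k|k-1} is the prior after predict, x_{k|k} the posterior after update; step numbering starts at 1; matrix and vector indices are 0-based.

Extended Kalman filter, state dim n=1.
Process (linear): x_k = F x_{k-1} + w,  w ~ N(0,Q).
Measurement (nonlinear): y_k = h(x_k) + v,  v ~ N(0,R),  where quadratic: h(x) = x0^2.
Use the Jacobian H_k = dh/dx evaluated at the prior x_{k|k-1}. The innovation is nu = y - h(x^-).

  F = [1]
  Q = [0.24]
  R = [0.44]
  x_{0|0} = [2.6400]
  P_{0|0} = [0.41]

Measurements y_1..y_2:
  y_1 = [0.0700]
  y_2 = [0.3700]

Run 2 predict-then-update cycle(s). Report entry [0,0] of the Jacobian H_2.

step 1: x^-=[2.6400]  P^-=[0.6500]  H_jac=[5.2800]  S=[18.5610]  K=[0.1849]  nu=[-6.8996]  x^+=[1.3642]  P^+=[0.0154]
step 2: x^-=[1.3642]  P^-=[0.2554]  H_jac=[2.7285]  S=[2.3414]  K=[0.2976]  nu=[-1.4911]  x^+=[0.9204]  P^+=[0.0480]

H_jac[0,0] = 2.7285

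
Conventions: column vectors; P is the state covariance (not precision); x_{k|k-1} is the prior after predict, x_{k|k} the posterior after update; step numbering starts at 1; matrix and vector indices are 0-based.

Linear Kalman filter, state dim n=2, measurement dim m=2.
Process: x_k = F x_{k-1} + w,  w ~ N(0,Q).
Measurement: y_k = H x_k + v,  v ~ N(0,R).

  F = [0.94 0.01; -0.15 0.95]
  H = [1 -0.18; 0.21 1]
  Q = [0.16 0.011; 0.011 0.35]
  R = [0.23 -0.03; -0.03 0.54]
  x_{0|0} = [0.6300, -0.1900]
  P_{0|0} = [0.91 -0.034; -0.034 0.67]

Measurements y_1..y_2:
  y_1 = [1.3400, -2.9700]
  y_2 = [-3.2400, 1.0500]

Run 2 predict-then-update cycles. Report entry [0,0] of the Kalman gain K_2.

step 1: x^-=[0.5903, -0.2750]  P^-=[0.9635 -0.1413; -0.1413 0.9848]  S=[1.2763 -0.1409; -0.1409 1.5080]  K=[0.7874 0.1141; -0.1815 0.6164]  nu=[0.7002, -2.8190]  x^+=[0.8202, -2.1399]  P^+=[0.1778 0.0006; 0.0006 0.3382]
step 2: x^-=[0.7496, -2.1559]  P^-=[0.3172 -0.0103; -0.0103 0.6590]  S=[0.5722 -0.0919; -0.0919 1.2087]  K=[0.5720 0.0901; -0.1397 0.5328]  nu=[-4.3776, 3.0485]  x^+=[-1.4797, 0.0800]  P^+=[0.1296 0.0043; 0.0043 0.2910]

K[0,0] = 0.5720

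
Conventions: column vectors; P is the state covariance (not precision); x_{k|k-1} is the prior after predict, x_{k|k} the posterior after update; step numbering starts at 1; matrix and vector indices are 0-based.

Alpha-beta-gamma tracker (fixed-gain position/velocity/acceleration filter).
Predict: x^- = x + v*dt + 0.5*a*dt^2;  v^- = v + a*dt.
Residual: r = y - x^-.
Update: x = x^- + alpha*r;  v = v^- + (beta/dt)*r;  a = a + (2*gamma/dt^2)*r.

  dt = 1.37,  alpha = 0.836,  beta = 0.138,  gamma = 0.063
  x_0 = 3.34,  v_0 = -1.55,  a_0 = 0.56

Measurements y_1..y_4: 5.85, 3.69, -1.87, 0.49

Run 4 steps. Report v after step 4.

step 1: x_pred=1.7420  r=4.1080  x^+=5.1763  v^+=-0.3690  a^+=0.8358
step 2: x_pred=5.4551  r=-1.7651  x^+=3.9795  v^+=0.5982  a^+=0.7173
step 3: x_pred=5.4722  r=-7.3422  x^+=-0.6659  v^+=0.8413  a^+=0.2244
step 4: x_pred=0.6973  r=-0.2073  x^+=0.5240  v^+=1.1278  a^+=0.2105

v_post = 1.1278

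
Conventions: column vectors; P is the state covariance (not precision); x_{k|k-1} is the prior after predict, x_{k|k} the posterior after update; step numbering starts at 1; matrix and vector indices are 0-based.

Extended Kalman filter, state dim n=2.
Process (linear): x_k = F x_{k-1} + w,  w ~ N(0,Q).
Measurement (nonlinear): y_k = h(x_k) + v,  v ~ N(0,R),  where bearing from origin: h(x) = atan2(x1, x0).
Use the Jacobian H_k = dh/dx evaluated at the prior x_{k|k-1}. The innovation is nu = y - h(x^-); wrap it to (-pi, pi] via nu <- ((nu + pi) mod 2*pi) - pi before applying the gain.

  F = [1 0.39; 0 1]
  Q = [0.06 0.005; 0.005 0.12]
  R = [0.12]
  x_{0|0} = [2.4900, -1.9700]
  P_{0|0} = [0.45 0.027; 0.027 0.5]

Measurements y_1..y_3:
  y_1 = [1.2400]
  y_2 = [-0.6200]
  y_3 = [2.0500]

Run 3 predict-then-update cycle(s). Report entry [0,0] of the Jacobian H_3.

step 1: x^-=[1.7217, -1.9700]  P^-=[0.6071 0.2270; 0.2270 0.6200]  H_jac=[0.2878 0.2515]  S=[0.2424]  K=[0.9565; 0.9130]  nu=[2.0926]  x^+=[3.7231, -0.0596]  P^+=[0.3854 0.0154; 0.0154 0.4180]
step 2: x^-=[3.6999, -0.0596]  P^-=[0.5209 0.1834; 0.1834 0.5380]  H_jac=[0.0044 0.2702]  S=[0.1597]  K=[0.3244; 0.9151]  nu=[-0.6039]  x^+=[3.5040, -0.6122]  P^+=[0.5041 0.1360; 0.1360 0.4042]
step 3: x^-=[3.2652, -0.6122]  P^-=[0.7317 0.2986; 0.2986 0.5242]  H_jac=[0.0555 0.2959]  S=[0.1779]  K=[0.7246; 0.9647]  nu=[2.2354]  x^+=[4.8849, 1.5442]  P^+=[0.6382 0.1742; 0.1742 0.3586]

H_jac[0,0] = 0.0555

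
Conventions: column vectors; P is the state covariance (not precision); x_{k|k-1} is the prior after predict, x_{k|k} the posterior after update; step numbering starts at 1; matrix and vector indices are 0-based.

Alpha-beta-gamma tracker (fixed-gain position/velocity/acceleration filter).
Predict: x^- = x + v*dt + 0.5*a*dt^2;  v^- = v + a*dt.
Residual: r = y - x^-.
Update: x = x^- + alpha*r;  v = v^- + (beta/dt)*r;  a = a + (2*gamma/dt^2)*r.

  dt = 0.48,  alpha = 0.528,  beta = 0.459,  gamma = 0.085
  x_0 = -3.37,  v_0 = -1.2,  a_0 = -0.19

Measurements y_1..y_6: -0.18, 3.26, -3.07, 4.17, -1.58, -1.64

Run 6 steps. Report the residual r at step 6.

resid = -1.6139

step 1: x_pred=-3.9679  r=3.7879  x^+=-1.9679  v^+=2.3310  a^+=2.6049
step 2: x_pred=-0.5489  r=3.8089  x^+=1.4622  v^+=7.2236  a^+=5.4153
step 3: x_pred=5.5534  r=-8.6234  x^+=1.0002  v^+=1.5769  a^+=-0.9474
step 4: x_pred=1.6480  r=2.5220  x^+=2.9796  v^+=3.5338  a^+=0.9134
step 5: x_pred=4.7811  r=-6.3611  x^+=1.4224  v^+=-2.1105  a^+=-3.7800
step 6: x_pred=-0.0261  r=-1.6139  x^+=-0.8782  v^+=-5.4682  a^+=-4.9709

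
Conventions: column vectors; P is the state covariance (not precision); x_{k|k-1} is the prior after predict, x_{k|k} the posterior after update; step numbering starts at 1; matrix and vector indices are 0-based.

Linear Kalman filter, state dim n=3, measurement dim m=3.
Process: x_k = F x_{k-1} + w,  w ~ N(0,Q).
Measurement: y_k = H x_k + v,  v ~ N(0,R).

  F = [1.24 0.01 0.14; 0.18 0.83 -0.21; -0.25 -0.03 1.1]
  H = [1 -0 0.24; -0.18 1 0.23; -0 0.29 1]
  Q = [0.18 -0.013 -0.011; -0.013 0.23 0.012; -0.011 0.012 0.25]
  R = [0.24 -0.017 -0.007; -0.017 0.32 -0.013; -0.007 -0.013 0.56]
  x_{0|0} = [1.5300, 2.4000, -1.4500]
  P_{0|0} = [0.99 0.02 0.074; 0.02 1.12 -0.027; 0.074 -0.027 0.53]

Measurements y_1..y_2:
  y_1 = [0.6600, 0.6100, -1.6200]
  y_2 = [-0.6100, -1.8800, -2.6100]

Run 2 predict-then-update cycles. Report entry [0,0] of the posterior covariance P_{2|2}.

P_post[0,0] = 0.1818

step 1: x^-=[1.7182, 2.5719, -2.0495]  P^-=[1.7388 0.2018 -0.1392; 0.2018 1.0668 -0.1934; -0.1392 -0.1934 0.9156]  S=[1.9647 -0.1501 0.1186; -0.1501 1.3415 0.3152; 0.1186 0.3152 1.4531]  K=[0.8777 0.0225 -0.1320; 0.1443 0.7746 -0.1000; -0.0049 -0.1139 0.6166]  nu=[-0.5663, -1.1812, -0.3164]  x^+=[1.2364, 1.6068, -2.1072]  P^+=[0.2346 0.0586 -0.0974; 0.0586 0.2922 -0.1518; -0.0974 -0.1518 0.3908]
step 2: x^-=[1.2542, 1.9987, -2.6752]  P^-=[0.5156 0.0963 -0.1564; 0.0963 0.5339 -0.2725; -0.1564 -0.2725 0.8023]  S=[0.7267 -0.0639 0.0381; -0.0639 0.7660 0.0588; 0.0381 0.0588 1.2491]  K=[0.6663 0.0227 -0.1242; 0.1028 0.6108 -0.1261; 0.0084 -0.1223 0.5845]  nu=[-1.2221, -3.0376, -0.5144]  x^+=[0.4349, 0.0825, -2.6146]  P^+=[0.1818 0.0508 -0.0893; 0.0508 0.2386 -0.1485; -0.0893 -0.1485 0.3719]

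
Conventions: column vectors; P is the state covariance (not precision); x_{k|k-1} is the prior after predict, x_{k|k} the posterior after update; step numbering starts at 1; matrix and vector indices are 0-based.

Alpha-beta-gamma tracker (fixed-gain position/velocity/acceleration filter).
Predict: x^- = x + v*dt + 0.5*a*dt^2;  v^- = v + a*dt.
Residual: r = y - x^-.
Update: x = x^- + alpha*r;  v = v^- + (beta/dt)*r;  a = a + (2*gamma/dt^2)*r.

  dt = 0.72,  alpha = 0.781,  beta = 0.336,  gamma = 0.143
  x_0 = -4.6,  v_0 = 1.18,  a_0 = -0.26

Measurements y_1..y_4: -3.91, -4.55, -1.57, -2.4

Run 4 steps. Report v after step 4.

v_post = 0.7460

step 1: x_pred=-3.8178  r=-0.0922  x^+=-3.8898  v^+=0.9498  a^+=-0.3109
step 2: x_pred=-3.2866  r=-1.2634  x^+=-4.2733  v^+=0.1363  a^+=-1.0079
step 3: x_pred=-4.4364  r=2.8664  x^+=-2.1977  v^+=0.7483  a^+=0.5735
step 4: x_pred=-1.5103  r=-0.8897  x^+=-2.2052  v^+=0.7460  a^+=0.0826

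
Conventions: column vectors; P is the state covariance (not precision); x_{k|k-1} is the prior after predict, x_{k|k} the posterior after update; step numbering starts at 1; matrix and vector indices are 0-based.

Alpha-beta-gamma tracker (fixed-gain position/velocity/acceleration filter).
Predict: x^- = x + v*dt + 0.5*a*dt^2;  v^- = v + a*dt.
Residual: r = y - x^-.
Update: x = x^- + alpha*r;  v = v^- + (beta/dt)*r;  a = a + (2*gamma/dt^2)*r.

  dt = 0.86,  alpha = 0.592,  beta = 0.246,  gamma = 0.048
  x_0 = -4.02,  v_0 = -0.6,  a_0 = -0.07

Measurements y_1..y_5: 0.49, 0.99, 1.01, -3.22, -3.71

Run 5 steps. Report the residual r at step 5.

resid = -3.8293

step 1: x_pred=-4.5619  r=5.0519  x^+=-1.5712  v^+=0.7849  a^+=0.5857
step 2: x_pred=-0.6796  r=1.6696  x^+=0.3088  v^+=1.7662  a^+=0.8024
step 3: x_pred=2.1245  r=-1.1145  x^+=1.4647  v^+=2.1375  a^+=0.6578
step 4: x_pred=3.5462  r=-6.7662  x^+=-0.4594  v^+=0.7677  a^+=-0.2205
step 5: x_pred=0.1193  r=-3.8293  x^+=-2.1476  v^+=-0.5172  a^+=-0.7175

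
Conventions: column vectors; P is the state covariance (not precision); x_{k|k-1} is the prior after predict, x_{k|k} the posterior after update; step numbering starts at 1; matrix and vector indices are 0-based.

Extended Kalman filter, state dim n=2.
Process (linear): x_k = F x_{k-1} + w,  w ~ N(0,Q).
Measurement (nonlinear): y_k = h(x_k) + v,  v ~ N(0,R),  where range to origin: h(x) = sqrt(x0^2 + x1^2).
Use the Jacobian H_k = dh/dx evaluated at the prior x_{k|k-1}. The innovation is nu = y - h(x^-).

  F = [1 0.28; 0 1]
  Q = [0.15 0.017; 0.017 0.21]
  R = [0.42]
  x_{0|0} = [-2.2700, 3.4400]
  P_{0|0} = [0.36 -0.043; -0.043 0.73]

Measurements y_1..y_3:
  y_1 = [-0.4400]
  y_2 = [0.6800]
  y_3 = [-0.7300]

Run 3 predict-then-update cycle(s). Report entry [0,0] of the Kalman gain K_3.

step 1: x^-=[-1.3068, 3.4400]  P^-=[0.5432 0.1784; 0.1784 0.9400]  H_jac=[-0.3551 0.9348]  S=[1.1915]  K=[-0.0219; 0.6843]  nu=[-4.1199]  x^+=[-1.2165, 0.6207]  P^+=[0.5426 0.1963; 0.1963 0.3820]
step 2: x^-=[-1.0427, 0.6207]  P^-=[0.8324 0.3202; 0.3202 0.5920]  H_jac=[-0.8593 0.5115]  S=[0.9080]  K=[-0.6074; 0.0304]  nu=[-0.5335]  x^+=[-0.7187, 0.6044]  P^+=[0.4975 0.3370; 0.3370 0.5912]
step 3: x^-=[-0.5495, 0.6044]  P^-=[0.8826 0.5196; 0.5196 0.8012]  H_jac=[-0.6727 0.7400]  S=[0.7408]  K=[-0.2824; 0.3285]  nu=[-1.5469]  x^+=[-0.1126, 0.0963]  P^+=[0.8235 0.5883; 0.5883 0.7212]

K[0,0] = -0.2824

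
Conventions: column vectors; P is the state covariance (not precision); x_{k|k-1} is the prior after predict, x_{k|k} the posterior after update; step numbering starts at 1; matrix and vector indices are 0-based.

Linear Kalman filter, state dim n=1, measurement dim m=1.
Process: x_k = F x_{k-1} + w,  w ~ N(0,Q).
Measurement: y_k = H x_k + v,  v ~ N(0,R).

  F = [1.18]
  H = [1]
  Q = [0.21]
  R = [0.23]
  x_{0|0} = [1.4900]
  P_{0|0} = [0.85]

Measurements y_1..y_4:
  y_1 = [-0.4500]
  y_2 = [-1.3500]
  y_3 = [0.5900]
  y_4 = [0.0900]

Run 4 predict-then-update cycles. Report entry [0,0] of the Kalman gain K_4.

step 1: x^-=[1.7582]  P^-=[1.3935]  S=[1.6235]  K=[0.8583]  nu=[-2.2082]  x^+=[-0.1372]  P^+=[0.1974]
step 2: x^-=[-0.1619]  P^-=[0.4849]  S=[0.7149]  K=[0.6783]  nu=[-1.1881]  x^+=[-0.9677]  P^+=[0.1560]
step 3: x^-=[-1.1419]  P^-=[0.4272]  S=[0.6572]  K=[0.6500]  nu=[1.7319]  x^+=[-0.0161]  P^+=[0.1495]
step 4: x^-=[-0.0190]  P^-=[0.4182]  S=[0.6482]  K=[0.6452]  nu=[0.1090]  x^+=[0.0513]  P^+=[0.1484]

K[0,0] = 0.6452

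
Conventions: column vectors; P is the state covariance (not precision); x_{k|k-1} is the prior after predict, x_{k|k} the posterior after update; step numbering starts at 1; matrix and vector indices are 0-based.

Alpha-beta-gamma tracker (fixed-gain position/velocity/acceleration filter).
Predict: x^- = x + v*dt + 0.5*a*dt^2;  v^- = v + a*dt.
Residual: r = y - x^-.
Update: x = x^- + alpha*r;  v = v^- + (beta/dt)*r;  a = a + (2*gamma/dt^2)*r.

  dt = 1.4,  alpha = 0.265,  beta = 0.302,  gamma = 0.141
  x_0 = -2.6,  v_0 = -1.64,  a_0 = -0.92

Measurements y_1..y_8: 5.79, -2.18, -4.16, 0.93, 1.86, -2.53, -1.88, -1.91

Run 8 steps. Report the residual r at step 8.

step 1: x_pred=-5.7976  r=11.5876  x^+=-2.7269  v^+=-0.4284  a^+=0.7472
step 2: x_pred=-2.5944  r=0.4144  x^+=-2.4846  v^+=0.7071  a^+=0.8068
step 3: x_pred=-0.7040  r=-3.4560  x^+=-1.6198  v^+=1.0911  a^+=0.3096
step 4: x_pred=0.2111  r=0.7189  x^+=0.4016  v^+=1.6796  a^+=0.4130
step 5: x_pred=3.1578  r=-1.2978  x^+=2.8139  v^+=1.9778  a^+=0.2263
step 6: x_pred=5.8046  r=-8.3346  x^+=3.5959  v^+=0.4968  a^+=-0.9729
step 7: x_pred=3.3380  r=-5.2180  x^+=1.9552  v^+=-1.9909  a^+=-1.7236
step 8: x_pred=-2.5211  r=0.6111  x^+=-2.3592  v^+=-4.2721  a^+=-1.6357

resid = 0.6111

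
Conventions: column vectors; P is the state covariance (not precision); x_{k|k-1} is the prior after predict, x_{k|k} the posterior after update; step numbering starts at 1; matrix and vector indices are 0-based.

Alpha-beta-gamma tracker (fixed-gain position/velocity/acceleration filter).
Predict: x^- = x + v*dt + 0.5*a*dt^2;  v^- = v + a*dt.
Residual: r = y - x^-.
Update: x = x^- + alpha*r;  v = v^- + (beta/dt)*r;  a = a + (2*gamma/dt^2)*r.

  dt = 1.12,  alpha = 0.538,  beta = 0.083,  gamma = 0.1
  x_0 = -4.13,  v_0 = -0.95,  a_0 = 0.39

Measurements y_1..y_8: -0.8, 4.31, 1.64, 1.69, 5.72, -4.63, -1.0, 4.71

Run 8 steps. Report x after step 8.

step 1: x_pred=-4.9494  r=4.1494  x^+=-2.7170  v^+=-0.2057  a^+=1.0516
step 2: x_pred=-2.2879  r=6.5979  x^+=1.2618  v^+=1.4610  a^+=2.1035
step 3: x_pred=4.2175  r=-2.5775  x^+=2.8308  v^+=3.6260  a^+=1.6926
step 4: x_pred=7.9534  r=-6.2634  x^+=4.5837  v^+=5.0575  a^+=0.6939
step 5: x_pred=10.6833  r=-4.9633  x^+=8.0131  v^+=5.4669  a^+=-0.0974
step 6: x_pred=14.0749  r=-18.7049  x^+=4.0117  v^+=3.9716  a^+=-3.0797
step 7: x_pred=6.5283  r=-7.5283  x^+=2.4781  v^+=-0.0355  a^+=-4.2800
step 8: x_pred=-0.2461  r=4.9561  x^+=2.4203  v^+=-4.4618  a^+=-3.4898

x_post = 2.4203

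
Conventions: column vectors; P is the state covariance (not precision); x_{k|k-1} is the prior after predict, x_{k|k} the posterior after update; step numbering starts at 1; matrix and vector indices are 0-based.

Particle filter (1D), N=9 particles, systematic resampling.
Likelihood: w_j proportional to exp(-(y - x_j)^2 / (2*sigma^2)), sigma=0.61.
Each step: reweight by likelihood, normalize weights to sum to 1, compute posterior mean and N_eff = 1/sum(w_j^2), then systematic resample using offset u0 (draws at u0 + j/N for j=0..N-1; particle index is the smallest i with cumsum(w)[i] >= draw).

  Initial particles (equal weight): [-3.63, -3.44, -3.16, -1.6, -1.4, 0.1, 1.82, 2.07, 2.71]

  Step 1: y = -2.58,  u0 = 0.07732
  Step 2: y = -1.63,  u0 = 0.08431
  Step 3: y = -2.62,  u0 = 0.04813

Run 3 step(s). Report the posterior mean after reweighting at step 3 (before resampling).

post_mean = -1.5570

step 1: w=[0.1367, 0.2226, 0.3827, 0.1654, 0.0926, 0.0000, 0.0000, 0.0000, 0.0000]  mean=-2.8654  Neff=3.9905  idx=[0, 1, 1, 2, 2, 2, 3, 3, 4]
step 2: w=[0.0015, 0.0040, 0.0040, 0.0139, 0.0139, 0.0139, 0.3235, 0.3235, 0.3017]  mean=-1.6226  Neff=3.3226  idx=[6, 6, 6, 7, 7, 7, 8, 8, 8]
step 3: w=[0.1308, 0.1308, 0.1308, 0.1308, 0.1308, 0.1308, 0.0717, 0.0717, 0.0717]  mean=-1.5570  Neff=8.4664  idx=[0, 1, 2, 2, 3, 4, 5, 6, 8]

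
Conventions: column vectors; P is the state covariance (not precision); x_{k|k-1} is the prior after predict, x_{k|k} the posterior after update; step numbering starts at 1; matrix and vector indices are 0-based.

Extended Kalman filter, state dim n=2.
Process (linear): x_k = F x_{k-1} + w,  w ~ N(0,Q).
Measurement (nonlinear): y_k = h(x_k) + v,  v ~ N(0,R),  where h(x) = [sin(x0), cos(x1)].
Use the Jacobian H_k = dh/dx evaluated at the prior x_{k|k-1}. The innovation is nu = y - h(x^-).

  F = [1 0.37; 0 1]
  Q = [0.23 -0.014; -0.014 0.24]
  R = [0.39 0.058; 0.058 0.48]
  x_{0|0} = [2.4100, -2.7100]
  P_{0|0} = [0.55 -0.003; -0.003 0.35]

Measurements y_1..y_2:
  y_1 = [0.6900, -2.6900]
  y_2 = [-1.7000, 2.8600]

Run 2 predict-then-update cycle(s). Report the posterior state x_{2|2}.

x_post = [-1.7222, -5.2802]

step 1: x^-=[1.4073, -2.7100]  P^-=[0.8257 0.1125; 0.1125 0.5900]  H_jac=[0.1628 0.0000; 0.0000 0.4183]  S=[0.4119 0.0657; 0.0657 0.5832]  K=[0.3192 0.0448; -0.0234 0.4258]  nu=[-0.2967, -1.7817]  x^+=[1.2329, -3.4617]  P^+=[0.7807 0.0956; 0.0956 0.4853]
step 2: x^-=[-0.0480, -3.4617]  P^-=[1.1479 0.2612; 0.2612 0.7253]  H_jac=[0.9989 0.0000; 0.0000 -0.3147]  S=[1.5352 -0.0241; -0.0241 0.5518]  K=[0.7450 -0.1164; 0.1636 -0.4065]  nu=[-1.6521, 3.8092]  x^+=[-1.7222, -5.2802]  P^+=[0.2841 0.0403; 0.0403 0.5899]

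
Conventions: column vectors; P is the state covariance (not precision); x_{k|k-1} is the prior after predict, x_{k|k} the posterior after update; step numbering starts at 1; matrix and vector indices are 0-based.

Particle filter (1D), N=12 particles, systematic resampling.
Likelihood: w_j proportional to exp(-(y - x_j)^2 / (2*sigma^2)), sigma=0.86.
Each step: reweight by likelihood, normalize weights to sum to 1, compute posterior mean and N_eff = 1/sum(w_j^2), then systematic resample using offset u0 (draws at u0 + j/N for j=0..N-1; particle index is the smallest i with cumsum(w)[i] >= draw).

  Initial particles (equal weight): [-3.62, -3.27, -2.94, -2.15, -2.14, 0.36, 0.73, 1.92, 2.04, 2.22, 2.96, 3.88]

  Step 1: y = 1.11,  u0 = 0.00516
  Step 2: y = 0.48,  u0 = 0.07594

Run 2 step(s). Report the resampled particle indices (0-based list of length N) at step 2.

step 1: w=[0.0000, 0.0000, 0.0000, 0.0002, 0.0002, 0.2053, 0.2723, 0.1927, 0.1673, 0.1305, 0.0297, 0.0017]  mean=1.3672  Neff=5.0162  idx=[5, 5, 5, 6, 6, 6, 7, 7, 8, 8, 9, 9]
step 2: w=[0.1418, 0.1418, 0.1418, 0.1373, 0.1373, 0.1373, 0.0352, 0.0352, 0.0276, 0.0276, 0.0185, 0.0185]  mean=0.7840  Neff=8.2265  idx=[0, 1, 1, 2, 2, 3, 4, 4, 5, 5, 8, 11]

resampled_idx = [0, 1, 1, 2, 2, 3, 4, 4, 5, 5, 8, 11]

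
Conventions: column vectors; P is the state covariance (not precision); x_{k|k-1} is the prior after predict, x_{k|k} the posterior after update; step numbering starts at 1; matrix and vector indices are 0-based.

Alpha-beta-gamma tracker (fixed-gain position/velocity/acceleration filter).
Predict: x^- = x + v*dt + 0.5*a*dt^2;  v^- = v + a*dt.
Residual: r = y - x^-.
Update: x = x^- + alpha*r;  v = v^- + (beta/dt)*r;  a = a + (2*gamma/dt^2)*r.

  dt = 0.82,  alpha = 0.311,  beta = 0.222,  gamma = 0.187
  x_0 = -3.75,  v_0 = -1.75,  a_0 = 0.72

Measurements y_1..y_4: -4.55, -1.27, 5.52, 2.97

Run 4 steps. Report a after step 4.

step 1: x_pred=-4.9429  r=0.3929  x^+=-4.8207  v^+=-1.0532  a^+=0.9386
step 2: x_pred=-5.3688  r=4.0988  x^+=-4.0941  v^+=0.8261  a^+=3.2184
step 3: x_pred=-2.3347  r=7.8547  x^+=0.1081  v^+=5.5917  a^+=7.5873
step 4: x_pred=7.2441  r=-4.2741  x^+=5.9149  v^+=10.6561  a^+=5.2099

a_post = 5.2099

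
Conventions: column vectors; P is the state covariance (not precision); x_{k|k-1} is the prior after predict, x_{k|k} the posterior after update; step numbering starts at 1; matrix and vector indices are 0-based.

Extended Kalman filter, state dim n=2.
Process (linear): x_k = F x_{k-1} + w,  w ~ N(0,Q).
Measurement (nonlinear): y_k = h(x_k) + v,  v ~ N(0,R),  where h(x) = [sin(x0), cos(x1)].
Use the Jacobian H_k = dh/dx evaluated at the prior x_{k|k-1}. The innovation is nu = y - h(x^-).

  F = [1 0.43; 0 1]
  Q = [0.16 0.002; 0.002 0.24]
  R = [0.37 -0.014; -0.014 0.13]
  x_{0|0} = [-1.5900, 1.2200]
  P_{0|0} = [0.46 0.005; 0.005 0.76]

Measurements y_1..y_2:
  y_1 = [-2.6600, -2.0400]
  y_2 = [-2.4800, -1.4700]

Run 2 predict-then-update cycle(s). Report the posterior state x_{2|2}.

step 1: x^-=[-1.0654, 1.2200]  P^-=[0.7648 0.3338; 0.3338 1.0000]  H_jac=[0.4842 0.0000; 0.0000 -0.9391]  S=[0.5493 -0.1658; -0.1658 1.0119]  K=[0.6109 -0.2097; 0.0149 -0.9256]  nu=[-1.7850, -2.3836]  x^+=[-1.6559, 3.3998]  P^+=[0.4729 0.0381; 0.0381 0.1284]
step 2: x^-=[-0.1940, 3.3998]  P^-=[0.6894 0.0953; 0.0953 0.3684]  H_jac=[0.9812 0.0000; 0.0000 0.2553]  S=[1.0338 0.0099; 0.0099 0.1540]  K=[0.6533 0.1161; 0.0847 0.6052]  nu=[-2.2872, -0.5031]  x^+=[-1.7466, 2.9015]  P^+=[0.2447 0.0233; 0.0233 0.3035]

x_post = [-1.7466, 2.9015]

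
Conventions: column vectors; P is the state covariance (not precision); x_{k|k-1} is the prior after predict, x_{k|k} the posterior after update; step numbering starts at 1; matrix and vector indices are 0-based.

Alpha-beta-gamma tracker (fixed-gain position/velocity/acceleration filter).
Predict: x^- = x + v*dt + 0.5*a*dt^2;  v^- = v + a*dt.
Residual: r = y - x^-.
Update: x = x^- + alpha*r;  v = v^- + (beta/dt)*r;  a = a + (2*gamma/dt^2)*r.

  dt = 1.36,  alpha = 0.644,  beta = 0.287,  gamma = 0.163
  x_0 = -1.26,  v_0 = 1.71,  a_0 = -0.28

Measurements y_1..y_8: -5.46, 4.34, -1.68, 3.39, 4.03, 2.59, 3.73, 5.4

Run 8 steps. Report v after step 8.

step 1: x_pred=0.8067  r=-6.2667  x^+=-3.2291  v^+=0.0068  a^+=-1.3845
step 2: x_pred=-4.5003  r=8.8403  x^+=1.1929  v^+=-0.0106  a^+=0.1736
step 3: x_pred=1.3389  r=-3.0189  x^+=-0.6053  v^+=-0.4116  a^+=-0.3585
step 4: x_pred=-1.4966  r=4.8866  x^+=1.6504  v^+=0.1321  a^+=0.5028
step 5: x_pred=2.2950  r=1.7350  x^+=3.4123  v^+=1.1820  a^+=0.8086
step 6: x_pred=5.7676  r=-3.1776  x^+=3.7212  v^+=1.6111  a^+=0.2485
step 7: x_pred=6.1422  r=-2.4122  x^+=4.5887  v^+=1.4401  a^+=-0.1766
step 8: x_pred=6.3839  r=-0.9839  x^+=5.7503  v^+=0.9922  a^+=-0.3501

v_post = 0.9922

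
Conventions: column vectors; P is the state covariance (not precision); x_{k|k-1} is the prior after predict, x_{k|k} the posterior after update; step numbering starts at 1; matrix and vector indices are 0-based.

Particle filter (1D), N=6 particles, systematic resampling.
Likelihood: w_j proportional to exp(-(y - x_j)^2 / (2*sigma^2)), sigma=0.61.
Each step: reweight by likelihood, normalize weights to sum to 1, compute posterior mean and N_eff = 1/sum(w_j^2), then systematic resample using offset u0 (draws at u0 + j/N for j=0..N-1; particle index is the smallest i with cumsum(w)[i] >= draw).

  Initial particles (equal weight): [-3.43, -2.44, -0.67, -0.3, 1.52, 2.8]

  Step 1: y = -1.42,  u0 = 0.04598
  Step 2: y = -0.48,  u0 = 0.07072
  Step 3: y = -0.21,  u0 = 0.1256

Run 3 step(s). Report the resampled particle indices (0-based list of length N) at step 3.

resampled_idx = [0, 1, 2, 3, 5, 5]

step 1: w=[0.0048, 0.2726, 0.5181, 0.2045, 0.0000, 0.0000]  mean=-1.0902  Neff=2.6004  idx=[1, 1, 2, 2, 2, 3]
step 2: w=[0.0015, 0.0015, 0.2489, 0.2489, 0.2489, 0.2502]  mean=-0.5827  Neff=4.0240  idx=[2, 2, 3, 4, 4, 5]
step 3: w=[0.1584, 0.1584, 0.1584, 0.1584, 0.1584, 0.2082]  mean=-0.5930  Neff=5.9265  idx=[0, 1, 2, 3, 5, 5]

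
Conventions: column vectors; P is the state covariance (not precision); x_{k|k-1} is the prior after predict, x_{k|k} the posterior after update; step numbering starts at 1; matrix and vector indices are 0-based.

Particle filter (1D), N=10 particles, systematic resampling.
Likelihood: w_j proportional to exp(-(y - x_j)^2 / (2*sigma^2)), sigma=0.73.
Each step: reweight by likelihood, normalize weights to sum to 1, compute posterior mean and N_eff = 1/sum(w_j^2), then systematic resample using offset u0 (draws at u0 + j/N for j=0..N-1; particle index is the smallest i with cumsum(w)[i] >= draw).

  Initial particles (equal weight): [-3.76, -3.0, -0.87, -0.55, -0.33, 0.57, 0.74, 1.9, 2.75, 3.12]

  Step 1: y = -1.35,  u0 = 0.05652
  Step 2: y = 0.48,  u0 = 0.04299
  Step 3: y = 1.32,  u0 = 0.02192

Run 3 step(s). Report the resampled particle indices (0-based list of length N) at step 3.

step 1: w=[0.0023, 0.0418, 0.4329, 0.2948, 0.2024, 0.0169, 0.0089, 0.0000, 0.0000, 0.0000]  mean=-0.7232  Neff=3.1510  idx=[2, 2, 2, 2, 2, 3, 3, 3, 4, 4]
step 2: w=[0.0585, 0.0585, 0.0585, 0.0585, 0.0585, 0.1195, 0.1195, 0.1195, 0.1747, 0.1747]  mean=-0.5667  Neff=8.2707  idx=[0, 2, 4, 5, 6, 7, 7, 8, 9, 9]
step 3: w=[0.0266, 0.0266, 0.0266, 0.0902, 0.0902, 0.0902, 0.0902, 0.1865, 0.1865, 0.1865]  mean=-0.4525  Neff=7.1964  idx=[0, 3, 4, 5, 6, 7, 7, 8, 9, 9]

resampled_idx = [0, 3, 4, 5, 6, 7, 7, 8, 9, 9]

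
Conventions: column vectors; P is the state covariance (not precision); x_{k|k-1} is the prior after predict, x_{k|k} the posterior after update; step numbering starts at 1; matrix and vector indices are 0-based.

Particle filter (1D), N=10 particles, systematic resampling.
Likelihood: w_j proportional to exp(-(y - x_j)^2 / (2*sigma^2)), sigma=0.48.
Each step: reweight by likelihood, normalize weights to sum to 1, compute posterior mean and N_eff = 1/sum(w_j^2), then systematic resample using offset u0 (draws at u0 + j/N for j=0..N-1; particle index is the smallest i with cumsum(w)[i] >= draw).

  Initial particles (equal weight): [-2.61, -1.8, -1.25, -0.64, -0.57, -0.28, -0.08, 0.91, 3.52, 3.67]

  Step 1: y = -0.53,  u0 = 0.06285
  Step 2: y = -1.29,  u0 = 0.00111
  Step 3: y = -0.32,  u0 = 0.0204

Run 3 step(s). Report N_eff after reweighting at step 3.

N_eff = 7.3575

step 1: w=[0.0000, 0.0078, 0.0842, 0.2527, 0.2586, 0.2265, 0.1672, 0.0029, 0.0000, 0.0000]  mean=-0.5028  Neff=4.6047  idx=[2, 3, 3, 4, 4, 4, 5, 5, 6, 6]
step 2: w=[0.3244, 0.1301, 0.1301, 0.1057, 0.1057, 0.1057, 0.0356, 0.0356, 0.0136, 0.0136]  mean=-0.7749  Neff=5.6978  idx=[0, 0, 0, 0, 1, 2, 3, 4, 5, 5]
step 3: w=[0.0268, 0.0268, 0.0268, 0.0268, 0.1403, 0.1403, 0.1530, 0.1530, 0.1530, 0.1530]  mean=-0.6626  Neff=7.3575  idx=[0, 4, 4, 5, 6, 6, 7, 8, 8, 9]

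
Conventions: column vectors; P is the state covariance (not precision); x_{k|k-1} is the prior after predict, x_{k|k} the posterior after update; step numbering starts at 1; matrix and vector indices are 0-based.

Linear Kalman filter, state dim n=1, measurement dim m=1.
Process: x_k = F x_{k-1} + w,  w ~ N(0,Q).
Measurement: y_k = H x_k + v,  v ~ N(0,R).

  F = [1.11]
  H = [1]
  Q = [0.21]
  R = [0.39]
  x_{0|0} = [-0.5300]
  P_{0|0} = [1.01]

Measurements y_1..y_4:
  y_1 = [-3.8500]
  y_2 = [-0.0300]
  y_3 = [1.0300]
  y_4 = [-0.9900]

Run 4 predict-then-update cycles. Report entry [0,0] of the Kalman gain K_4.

K[0,0] = 0.5516

step 1: x^-=[-0.5883]  P^-=[1.4544]  S=[1.8444]  K=[0.7886]  nu=[-3.2617]  x^+=[-3.1603]  P^+=[0.3075]
step 2: x^-=[-3.5080]  P^-=[0.5889]  S=[0.9789]  K=[0.6016]  nu=[3.4780]  x^+=[-1.4156]  P^+=[0.2346]
step 3: x^-=[-1.5713]  P^-=[0.4991]  S=[0.8891]  K=[0.5613]  nu=[2.6013]  x^+=[-0.1111]  P^+=[0.2189]
step 4: x^-=[-0.1233]  P^-=[0.4797]  S=[0.8697]  K=[0.5516]  nu=[-0.8667]  x^+=[-0.6014]  P^+=[0.2151]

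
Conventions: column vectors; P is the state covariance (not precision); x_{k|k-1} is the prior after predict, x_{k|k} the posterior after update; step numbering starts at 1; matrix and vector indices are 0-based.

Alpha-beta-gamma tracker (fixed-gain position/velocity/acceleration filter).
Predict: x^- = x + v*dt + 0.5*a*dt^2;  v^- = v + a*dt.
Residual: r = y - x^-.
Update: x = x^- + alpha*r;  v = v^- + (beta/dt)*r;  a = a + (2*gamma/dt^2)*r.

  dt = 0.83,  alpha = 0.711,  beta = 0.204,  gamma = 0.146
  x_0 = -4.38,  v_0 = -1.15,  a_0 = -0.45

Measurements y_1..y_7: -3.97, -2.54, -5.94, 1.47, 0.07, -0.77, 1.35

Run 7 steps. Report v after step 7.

v_post = 3.2834

step 1: x_pred=-5.4895  r=1.5195  x^+=-4.4091  v^+=-1.1500  a^+=0.1941
step 2: x_pred=-5.2968  r=2.7568  x^+=-3.3367  v^+=-0.3114  a^+=1.3626
step 3: x_pred=-3.1258  r=-2.8142  x^+=-5.1267  v^+=0.1279  a^+=0.1698
step 4: x_pred=-4.9621  r=6.4321  x^+=-0.3889  v^+=1.8497  a^+=2.8961
step 5: x_pred=2.1439  r=-2.0739  x^+=0.6694  v^+=3.7437  a^+=2.0170
step 6: x_pred=4.4714  r=-5.2414  x^+=0.7448  v^+=4.1296  a^+=-0.2046
step 7: x_pred=4.1018  r=-2.7518  x^+=2.1453  v^+=3.2834  a^+=-1.3710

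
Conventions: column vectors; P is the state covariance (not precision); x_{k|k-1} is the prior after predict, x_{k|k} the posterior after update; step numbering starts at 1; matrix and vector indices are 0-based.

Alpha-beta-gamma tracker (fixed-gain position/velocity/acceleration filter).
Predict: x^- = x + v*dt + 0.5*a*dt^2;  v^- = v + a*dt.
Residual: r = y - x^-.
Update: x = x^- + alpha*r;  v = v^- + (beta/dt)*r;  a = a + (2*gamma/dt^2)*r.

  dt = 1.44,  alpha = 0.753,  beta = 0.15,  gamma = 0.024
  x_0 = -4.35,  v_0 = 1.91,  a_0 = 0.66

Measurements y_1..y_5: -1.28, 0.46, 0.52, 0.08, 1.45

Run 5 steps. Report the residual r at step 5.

resid = -5.7585

step 1: x_pred=-0.9153  r=-0.3647  x^+=-1.1899  v^+=2.8224  a^+=0.6516
step 2: x_pred=3.5499  r=-3.0899  x^+=1.2232  v^+=3.4388  a^+=0.5800
step 3: x_pred=6.7764  r=-6.2564  x^+=2.0653  v^+=3.6223  a^+=0.4352
step 4: x_pred=7.7327  r=-7.6527  x^+=1.9702  v^+=3.4519  a^+=0.2581
step 5: x_pred=7.2085  r=-5.7585  x^+=2.8723  v^+=3.2236  a^+=0.1248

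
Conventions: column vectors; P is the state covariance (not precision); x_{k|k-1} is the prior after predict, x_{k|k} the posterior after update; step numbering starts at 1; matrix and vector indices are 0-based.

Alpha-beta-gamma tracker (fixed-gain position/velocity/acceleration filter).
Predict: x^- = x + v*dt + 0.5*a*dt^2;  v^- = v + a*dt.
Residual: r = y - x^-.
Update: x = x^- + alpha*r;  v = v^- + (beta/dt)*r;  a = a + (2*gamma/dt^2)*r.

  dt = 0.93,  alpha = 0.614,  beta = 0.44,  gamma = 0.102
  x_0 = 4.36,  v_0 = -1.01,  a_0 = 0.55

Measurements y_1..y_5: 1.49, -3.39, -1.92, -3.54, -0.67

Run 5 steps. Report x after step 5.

x_post = -2.7080

step 1: x_pred=3.6585  r=-2.1685  x^+=2.3271  v^+=-1.5245  a^+=0.0385
step 2: x_pred=0.9259  r=-4.3159  x^+=-1.7240  v^+=-3.5306  a^+=-0.9795
step 3: x_pred=-5.4311  r=3.5111  x^+=-3.2753  v^+=-2.7804  a^+=-0.1513
step 4: x_pred=-5.9265  r=2.3865  x^+=-4.4612  v^+=-1.7920  a^+=0.4116
step 5: x_pred=-5.9498  r=5.2798  x^+=-2.7080  v^+=1.0887  a^+=1.6569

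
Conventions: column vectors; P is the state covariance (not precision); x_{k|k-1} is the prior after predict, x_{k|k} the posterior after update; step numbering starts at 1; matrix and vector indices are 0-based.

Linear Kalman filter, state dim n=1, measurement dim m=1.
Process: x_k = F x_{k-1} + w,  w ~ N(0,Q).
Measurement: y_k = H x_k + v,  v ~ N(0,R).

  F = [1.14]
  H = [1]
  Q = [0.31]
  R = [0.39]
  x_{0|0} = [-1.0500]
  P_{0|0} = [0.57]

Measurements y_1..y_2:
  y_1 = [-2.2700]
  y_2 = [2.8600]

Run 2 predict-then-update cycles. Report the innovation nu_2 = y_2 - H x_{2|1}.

innov = [5.1167]

step 1: x^-=[-1.1970]  P^-=[1.0508]  S=[1.4408]  K=[0.7293]  nu=[-1.0730]  x^+=[-1.9796]  P^+=[0.2844]
step 2: x^-=[-2.2567]  P^-=[0.6796]  S=[1.0696]  K=[0.6354]  nu=[5.1167]  x^+=[0.9944]  P^+=[0.2478]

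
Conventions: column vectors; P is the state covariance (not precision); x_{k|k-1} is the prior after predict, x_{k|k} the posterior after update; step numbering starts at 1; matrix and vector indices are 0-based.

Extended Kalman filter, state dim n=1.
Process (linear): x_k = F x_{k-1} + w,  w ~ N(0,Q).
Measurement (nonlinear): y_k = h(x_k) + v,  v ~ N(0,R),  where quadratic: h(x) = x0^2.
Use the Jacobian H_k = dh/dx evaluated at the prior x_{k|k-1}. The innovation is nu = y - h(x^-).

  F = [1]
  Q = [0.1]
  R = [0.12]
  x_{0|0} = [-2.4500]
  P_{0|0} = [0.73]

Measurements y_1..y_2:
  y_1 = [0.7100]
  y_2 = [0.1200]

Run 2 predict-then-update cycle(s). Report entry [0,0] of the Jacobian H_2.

H_jac[0,0] = -2.7527

step 1: x^-=[-2.4500]  P^-=[0.8300]  H_jac=[-4.9000]  S=[20.0483]  K=[-0.2029]  nu=[-5.2925]  x^+=[-1.3764]  P^+=[0.0050]
step 2: x^-=[-1.3764]  P^-=[0.1050]  H_jac=[-2.7527]  S=[0.9154]  K=[-0.3157]  nu=[-1.7744]  x^+=[-0.8163]  P^+=[0.0138]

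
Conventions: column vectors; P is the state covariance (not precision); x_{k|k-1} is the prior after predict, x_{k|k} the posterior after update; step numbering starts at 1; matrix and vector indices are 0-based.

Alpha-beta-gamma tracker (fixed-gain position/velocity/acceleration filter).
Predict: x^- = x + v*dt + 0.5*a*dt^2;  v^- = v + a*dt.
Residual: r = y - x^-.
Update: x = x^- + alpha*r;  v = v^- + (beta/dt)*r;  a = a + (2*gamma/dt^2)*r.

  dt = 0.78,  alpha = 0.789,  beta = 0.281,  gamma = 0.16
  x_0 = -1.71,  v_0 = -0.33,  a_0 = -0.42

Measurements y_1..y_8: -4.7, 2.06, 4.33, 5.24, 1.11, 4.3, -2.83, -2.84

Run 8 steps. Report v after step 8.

step 1: x_pred=-2.0952  r=-2.6048  x^+=-4.1504  v^+=-1.5960  a^+=-1.7901
step 2: x_pred=-5.9398  r=7.9998  x^+=0.3720  v^+=-0.1103  a^+=2.4176
step 3: x_pred=1.0215  r=3.3085  x^+=3.6319  v^+=2.9674  a^+=4.1578
step 4: x_pred=7.2112  r=-1.9712  x^+=5.6559  v^+=5.5003  a^+=3.1210
step 5: x_pred=10.8956  r=-9.7856  x^+=3.1748  v^+=4.4093  a^+=-2.0259
step 6: x_pred=5.9977  r=-1.6977  x^+=4.6582  v^+=2.2175  a^+=-2.9189
step 7: x_pred=5.4999  r=-8.3299  x^+=-1.0724  v^+=-3.0602  a^+=-7.3002
step 8: x_pred=-5.6800  r=2.8400  x^+=-3.4392  v^+=-7.7312  a^+=-5.8064

v_post = -7.7312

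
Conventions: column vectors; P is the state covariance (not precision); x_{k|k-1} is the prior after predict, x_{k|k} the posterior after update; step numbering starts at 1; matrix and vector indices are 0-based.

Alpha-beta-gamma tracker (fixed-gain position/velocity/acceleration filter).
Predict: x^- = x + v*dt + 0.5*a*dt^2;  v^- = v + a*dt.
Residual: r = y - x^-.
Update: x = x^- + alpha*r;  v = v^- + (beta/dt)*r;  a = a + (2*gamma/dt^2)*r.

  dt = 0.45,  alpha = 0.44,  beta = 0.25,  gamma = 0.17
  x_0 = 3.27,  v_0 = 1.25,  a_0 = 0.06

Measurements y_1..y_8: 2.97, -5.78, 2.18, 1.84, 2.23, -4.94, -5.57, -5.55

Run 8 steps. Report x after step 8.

step 1: x_pred=3.8386  r=-0.8686  x^+=3.4564  v^+=0.7945  a^+=-1.3983
step 2: x_pred=3.6723  r=-9.4523  x^+=-0.4867  v^+=-5.0861  a^+=-17.2689
step 3: x_pred=-4.5239  r=6.7039  x^+=-1.5742  v^+=-9.1327  a^+=-6.0130
step 4: x_pred=-6.2927  r=8.1327  x^+=-2.7143  v^+=-7.3204  a^+=7.6420
step 5: x_pred=-5.2347  r=7.4647  x^+=-1.9503  v^+=0.2656  a^+=20.1754
step 6: x_pred=0.2120  r=-5.1520  x^+=-2.0549  v^+=6.4823  a^+=11.5250
step 7: x_pred=2.0291  r=-7.5991  x^+=-1.3145  v^+=7.4468  a^+=-1.2339
step 8: x_pred=1.9116  r=-7.4616  x^+=-1.3715  v^+=2.7462  a^+=-13.7621

x_post = -1.3715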